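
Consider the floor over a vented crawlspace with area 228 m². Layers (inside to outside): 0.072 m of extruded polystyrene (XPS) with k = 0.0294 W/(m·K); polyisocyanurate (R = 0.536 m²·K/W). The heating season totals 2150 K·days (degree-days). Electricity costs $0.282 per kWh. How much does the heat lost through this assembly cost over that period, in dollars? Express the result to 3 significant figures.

0.072/0.0294 = 2.449
R_total = 2.449 + 0.536 = 2.985 m²·K/W
E = A × HDD × 24 / R / 1000 = 228 × 2150 × 24 / 2.985 / 1000 = 3941 kWh
Cost = 3941 × 0.282 = $1111

1110 dollars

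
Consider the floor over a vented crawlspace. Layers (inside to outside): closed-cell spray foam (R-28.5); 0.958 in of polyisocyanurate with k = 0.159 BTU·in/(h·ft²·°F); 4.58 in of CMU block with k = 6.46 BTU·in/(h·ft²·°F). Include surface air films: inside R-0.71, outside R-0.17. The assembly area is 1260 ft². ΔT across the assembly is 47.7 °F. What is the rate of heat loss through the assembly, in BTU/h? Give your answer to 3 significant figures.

0.958/0.159 = 6.025
4.58/6.46 = 0.709
R_total = 0.71 + 28.5 + 6.025 + 0.709 + 0.17 = 36.11 ft²·°F·h/BTU
Q = A·ΔT/R = 1260 × 47.7 / 36.11 = 1664 BTU/h

1660 BTU/h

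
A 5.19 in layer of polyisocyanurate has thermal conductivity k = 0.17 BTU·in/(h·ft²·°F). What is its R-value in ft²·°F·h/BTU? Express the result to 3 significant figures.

30.5 ft²·°F·h/BTU

R = L/k = 5.19/0.17 = 30.53 ft²·°F·h/BTU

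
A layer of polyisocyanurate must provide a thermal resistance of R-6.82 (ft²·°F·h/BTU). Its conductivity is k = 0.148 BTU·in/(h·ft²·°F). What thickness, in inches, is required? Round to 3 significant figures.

1.01 in

L = R × k = 6.82 × 0.148 = 1.009 in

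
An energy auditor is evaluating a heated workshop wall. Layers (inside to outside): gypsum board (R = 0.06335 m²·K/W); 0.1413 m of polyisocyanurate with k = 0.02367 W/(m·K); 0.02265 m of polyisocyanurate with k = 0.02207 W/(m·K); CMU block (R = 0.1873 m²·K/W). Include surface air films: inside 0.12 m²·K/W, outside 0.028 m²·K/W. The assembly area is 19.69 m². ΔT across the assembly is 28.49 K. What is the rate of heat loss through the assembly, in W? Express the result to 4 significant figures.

75.86 W

0.1413/0.02367 = 5.9696
0.02265/0.02207 = 1.0263
R_total = 0.12 + 0.06335 + 5.9696 + 1.0263 + 0.1873 + 0.028 = 7.3945 m²·K/W
Q = A·ΔT/R = 19.69 × 28.49 / 7.3945 = 75.863 W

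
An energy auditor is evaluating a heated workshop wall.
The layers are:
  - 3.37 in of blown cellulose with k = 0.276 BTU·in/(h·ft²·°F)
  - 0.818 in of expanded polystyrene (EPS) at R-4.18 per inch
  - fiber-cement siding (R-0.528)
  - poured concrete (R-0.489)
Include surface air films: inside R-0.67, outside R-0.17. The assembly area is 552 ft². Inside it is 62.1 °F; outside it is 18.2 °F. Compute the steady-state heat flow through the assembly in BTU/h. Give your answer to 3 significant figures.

3.37/0.276 = 12.21
0.818 × 4.18 = 3.419
R_total = 0.67 + 12.21 + 3.419 + 0.528 + 0.489 + 0.17 = 17.49 ft²·°F·h/BTU
Q = A·ΔT/R = 552 × (62.1 − 18.2) / 17.49 = 1386 BTU/h

1390 BTU/h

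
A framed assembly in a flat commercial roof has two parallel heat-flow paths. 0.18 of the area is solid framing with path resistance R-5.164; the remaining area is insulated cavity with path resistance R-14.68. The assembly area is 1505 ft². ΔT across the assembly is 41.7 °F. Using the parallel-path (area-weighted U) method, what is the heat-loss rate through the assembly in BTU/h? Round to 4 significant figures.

U_eff = 0.82/14.68 + 0.18/5.164 = 0.055858 + 0.034857 = 0.090715
R_eff = 1/U_eff = 11.024 ft²·°F·h/BTU
Q = 1505 × 41.7 / 11.024 = 5693.1 BTU/h

5693 BTU/h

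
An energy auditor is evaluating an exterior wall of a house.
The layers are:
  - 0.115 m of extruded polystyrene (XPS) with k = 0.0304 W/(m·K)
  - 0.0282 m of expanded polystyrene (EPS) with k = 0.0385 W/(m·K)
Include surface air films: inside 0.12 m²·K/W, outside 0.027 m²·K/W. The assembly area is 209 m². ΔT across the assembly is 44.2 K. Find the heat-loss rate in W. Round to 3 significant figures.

0.115/0.0304 = 3.783
0.0282/0.0385 = 0.7325
R_total = 0.12 + 3.783 + 0.7325 + 0.027 = 4.662 m²·K/W
Q = A·ΔT/R = 209 × 44.2 / 4.662 = 1981 W

1980 W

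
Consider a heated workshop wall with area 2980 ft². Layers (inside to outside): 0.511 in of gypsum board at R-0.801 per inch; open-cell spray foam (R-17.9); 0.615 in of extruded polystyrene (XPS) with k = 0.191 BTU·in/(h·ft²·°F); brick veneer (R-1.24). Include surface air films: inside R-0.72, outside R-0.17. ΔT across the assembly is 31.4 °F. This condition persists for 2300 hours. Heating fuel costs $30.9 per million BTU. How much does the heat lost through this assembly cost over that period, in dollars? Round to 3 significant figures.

0.511 × 0.801 = 0.4093
0.615/0.191 = 3.22
R_total = 0.72 + 0.4093 + 17.9 + 3.22 + 1.24 + 0.17 = 23.66 ft²·°F·h/BTU
Q = 2980 × 31.4 / 23.66 = 3955 BTU/h
E = 3955 × 2300 = 9096000 BTU
Cost = 9096000/10⁶ × 30.9 = $281.1

281 dollars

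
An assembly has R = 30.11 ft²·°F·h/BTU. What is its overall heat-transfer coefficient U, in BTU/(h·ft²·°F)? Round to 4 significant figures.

0.03321 BTU/(h·ft²·°F)

U = 1/R = 1/30.11 = 0.033212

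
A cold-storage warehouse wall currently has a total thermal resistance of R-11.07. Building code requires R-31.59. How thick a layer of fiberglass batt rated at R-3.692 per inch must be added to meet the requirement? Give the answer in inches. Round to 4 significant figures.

5.558 in

ΔR = 31.59 − 11.07 = 20.52 ft²·°F·h/BTU
L = ΔR / (R/in) = 20.52/3.692 = 5.558 in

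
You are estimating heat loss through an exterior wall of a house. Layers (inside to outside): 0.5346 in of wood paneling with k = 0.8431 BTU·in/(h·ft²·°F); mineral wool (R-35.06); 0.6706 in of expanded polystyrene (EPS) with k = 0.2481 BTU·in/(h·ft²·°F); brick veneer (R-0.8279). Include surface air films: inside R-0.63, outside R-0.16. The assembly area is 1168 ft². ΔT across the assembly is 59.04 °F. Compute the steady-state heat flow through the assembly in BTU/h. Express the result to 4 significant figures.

0.5346/0.8431 = 0.63409
0.6706/0.2481 = 2.7029
R_total = 0.63 + 0.63409 + 35.06 + 2.7029 + 0.8279 + 0.16 = 40.015 ft²·°F·h/BTU
Q = A·ΔT/R = 1168 × 59.04 / 40.015 = 1723.3 BTU/h

1723 BTU/h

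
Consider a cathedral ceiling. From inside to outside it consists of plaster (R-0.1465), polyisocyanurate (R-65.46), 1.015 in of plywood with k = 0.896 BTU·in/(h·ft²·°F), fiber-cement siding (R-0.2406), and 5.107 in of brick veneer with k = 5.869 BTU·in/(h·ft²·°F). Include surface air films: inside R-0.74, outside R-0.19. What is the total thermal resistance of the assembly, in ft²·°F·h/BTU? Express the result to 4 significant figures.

68.78 ft²·°F·h/BTU

1.015/0.896 = 1.1328
5.107/5.869 = 0.87017
R_total = 0.74 + 0.1465 + 65.46 + 1.1328 + 0.2406 + 0.87017 + 0.19 = 68.78 ft²·°F·h/BTU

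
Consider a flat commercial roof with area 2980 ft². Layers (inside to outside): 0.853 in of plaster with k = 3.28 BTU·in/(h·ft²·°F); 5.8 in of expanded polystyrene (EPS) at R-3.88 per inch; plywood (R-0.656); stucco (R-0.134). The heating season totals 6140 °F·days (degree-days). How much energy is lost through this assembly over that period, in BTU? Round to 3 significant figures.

0.853/3.28 = 0.2601
5.8 × 3.88 = 22.5
R_total = 0.2601 + 22.5 + 0.656 + 0.134 = 23.55 ft²·°F·h/BTU
E = A × HDD × 24 / R = 2980 × 6140 × 24 / 23.55 = 18640000 BTU

18600000 BTU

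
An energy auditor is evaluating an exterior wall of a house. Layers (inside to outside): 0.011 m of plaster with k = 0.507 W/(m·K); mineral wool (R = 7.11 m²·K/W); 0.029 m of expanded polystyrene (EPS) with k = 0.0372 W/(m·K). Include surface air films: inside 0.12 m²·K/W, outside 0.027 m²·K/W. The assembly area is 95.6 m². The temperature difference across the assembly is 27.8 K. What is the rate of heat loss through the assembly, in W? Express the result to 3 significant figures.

330 W

0.011/0.507 = 0.0217
0.029/0.0372 = 0.7796
R_total = 0.12 + 0.0217 + 7.11 + 0.7796 + 0.027 = 8.058 m²·K/W
Q = A·ΔT/R = 95.6 × 27.8 / 8.058 = 329.8 W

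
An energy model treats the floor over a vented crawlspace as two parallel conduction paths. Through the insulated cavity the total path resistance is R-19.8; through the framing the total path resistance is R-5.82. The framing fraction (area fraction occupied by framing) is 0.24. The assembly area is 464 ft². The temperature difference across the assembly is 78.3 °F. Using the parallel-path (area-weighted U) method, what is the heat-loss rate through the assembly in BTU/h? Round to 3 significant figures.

U_eff = 0.76/19.8 + 0.24/5.82 = 0.03838 + 0.04124 = 0.07962
R_eff = 1/U_eff = 12.56 ft²·°F·h/BTU
Q = 464 × 78.3 / 12.56 = 2893 BTU/h

2890 BTU/h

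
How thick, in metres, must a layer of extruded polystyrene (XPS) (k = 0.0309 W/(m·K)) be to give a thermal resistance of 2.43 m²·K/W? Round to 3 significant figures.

L = R·k = 2.43 × 0.0309 = 0.07509 m

0.0751 m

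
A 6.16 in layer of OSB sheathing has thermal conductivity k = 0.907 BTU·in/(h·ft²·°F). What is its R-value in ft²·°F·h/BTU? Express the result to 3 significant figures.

6.79 ft²·°F·h/BTU

R = L/k = 6.16/0.907 = 6.792 ft²·°F·h/BTU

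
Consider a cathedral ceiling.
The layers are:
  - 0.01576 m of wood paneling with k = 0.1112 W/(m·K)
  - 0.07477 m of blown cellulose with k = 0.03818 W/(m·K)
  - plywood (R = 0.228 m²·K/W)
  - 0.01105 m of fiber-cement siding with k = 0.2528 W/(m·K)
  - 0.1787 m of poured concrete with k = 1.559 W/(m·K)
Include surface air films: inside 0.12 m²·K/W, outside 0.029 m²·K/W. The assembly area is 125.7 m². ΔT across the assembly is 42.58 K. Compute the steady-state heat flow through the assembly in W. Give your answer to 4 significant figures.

0.01576/0.1112 = 0.14173
0.07477/0.03818 = 1.9584
0.01105/0.2528 = 0.04371
0.1787/1.559 = 0.11462
R_total = 0.12 + 0.14173 + 1.9584 + 0.228 + 0.04371 + 0.11462 + 0.029 = 2.6354 m²·K/W
Q = A·ΔT/R = 125.7 × 42.58 / 2.6354 = 2030.9 W

2031 W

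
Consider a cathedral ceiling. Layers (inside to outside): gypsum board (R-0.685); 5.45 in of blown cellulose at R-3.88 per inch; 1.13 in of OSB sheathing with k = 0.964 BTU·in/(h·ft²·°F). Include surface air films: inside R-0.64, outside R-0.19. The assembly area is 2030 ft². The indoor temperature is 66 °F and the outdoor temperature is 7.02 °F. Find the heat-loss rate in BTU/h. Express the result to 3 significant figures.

5.45 × 3.88 = 21.15
1.13/0.964 = 1.172
R_total = 0.64 + 0.685 + 21.15 + 1.172 + 0.19 = 23.83 ft²·°F·h/BTU
Q = A·ΔT/R = 2030 × (66 − 7.02) / 23.83 = 5024 BTU/h

5020 BTU/h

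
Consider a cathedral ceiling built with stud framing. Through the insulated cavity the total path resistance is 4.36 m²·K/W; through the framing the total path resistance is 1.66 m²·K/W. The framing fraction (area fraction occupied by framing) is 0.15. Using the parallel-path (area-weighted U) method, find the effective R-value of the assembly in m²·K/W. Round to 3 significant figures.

3.50 m²·K/W

U_eff = 0.85/4.36 + 0.15/1.66 = 0.195 + 0.09036 = 0.2853
R_eff = 1/U_eff = 3.505 m²·K/W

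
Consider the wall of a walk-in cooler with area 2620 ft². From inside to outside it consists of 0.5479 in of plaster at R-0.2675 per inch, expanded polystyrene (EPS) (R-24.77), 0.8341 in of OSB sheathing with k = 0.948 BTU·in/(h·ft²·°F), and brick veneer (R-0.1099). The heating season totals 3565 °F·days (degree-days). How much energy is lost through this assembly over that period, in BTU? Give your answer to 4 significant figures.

8653000 BTU

0.5479 × 0.2675 = 0.14656
0.8341/0.948 = 0.87985
R_total = 0.14656 + 24.77 + 0.87985 + 0.1099 = 25.906 ft²·°F·h/BTU
E = A × HDD × 24 / R = 2620 × 3565 × 24 / 25.906 = 8653000 BTU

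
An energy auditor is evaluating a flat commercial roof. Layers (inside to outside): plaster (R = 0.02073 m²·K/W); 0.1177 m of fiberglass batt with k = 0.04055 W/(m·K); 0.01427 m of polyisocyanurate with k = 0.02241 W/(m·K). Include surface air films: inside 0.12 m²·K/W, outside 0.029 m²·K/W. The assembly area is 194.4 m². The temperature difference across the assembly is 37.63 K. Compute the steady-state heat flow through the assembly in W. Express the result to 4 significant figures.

0.1177/0.04055 = 2.9026
0.01427/0.02241 = 0.63677
R_total = 0.12 + 0.02073 + 2.9026 + 0.63677 + 0.029 = 3.7091 m²·K/W
Q = A·ΔT/R = 194.4 × 37.63 / 3.7091 = 1972.3 W

1972 W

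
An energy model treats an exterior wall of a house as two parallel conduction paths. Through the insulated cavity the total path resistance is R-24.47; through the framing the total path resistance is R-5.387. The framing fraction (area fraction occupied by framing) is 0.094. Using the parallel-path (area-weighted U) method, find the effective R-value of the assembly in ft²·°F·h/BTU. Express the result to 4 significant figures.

U_eff = 0.906/24.47 + 0.094/5.387 = 0.037025 + 0.017449 = 0.054474
R_eff = 1/U_eff = 18.357 ft²·°F·h/BTU

18.36 ft²·°F·h/BTU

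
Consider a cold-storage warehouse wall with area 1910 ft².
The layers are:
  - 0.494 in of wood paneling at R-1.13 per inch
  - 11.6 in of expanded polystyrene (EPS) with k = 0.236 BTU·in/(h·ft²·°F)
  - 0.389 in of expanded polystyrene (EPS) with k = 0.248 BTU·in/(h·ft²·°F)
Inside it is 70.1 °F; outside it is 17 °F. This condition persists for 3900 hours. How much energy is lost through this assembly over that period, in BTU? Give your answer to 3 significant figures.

7710000 BTU

0.494 × 1.13 = 0.5582
11.6/0.236 = 49.15
0.389/0.248 = 1.569
R_total = 0.5582 + 49.15 + 1.569 = 51.28 ft²·°F·h/BTU
Q = 1910 × (70.1 − 17) / 51.28 = 1978 BTU/h
E = 1978 × 3900 = 7713000 BTU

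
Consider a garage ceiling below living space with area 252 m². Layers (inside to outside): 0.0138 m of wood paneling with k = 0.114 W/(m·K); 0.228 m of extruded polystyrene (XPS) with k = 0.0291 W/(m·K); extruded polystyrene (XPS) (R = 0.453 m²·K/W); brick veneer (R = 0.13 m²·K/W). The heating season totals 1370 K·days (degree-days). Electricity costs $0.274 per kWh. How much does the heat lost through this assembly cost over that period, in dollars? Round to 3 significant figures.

0.0138/0.114 = 0.1211
0.228/0.0291 = 7.835
R_total = 0.1211 + 7.835 + 0.453 + 0.13 = 8.539 m²·K/W
E = A × HDD × 24 / R / 1000 = 252 × 1370 × 24 / 8.539 / 1000 = 970.3 kWh
Cost = 970.3 × 0.274 = $265.9

266 dollars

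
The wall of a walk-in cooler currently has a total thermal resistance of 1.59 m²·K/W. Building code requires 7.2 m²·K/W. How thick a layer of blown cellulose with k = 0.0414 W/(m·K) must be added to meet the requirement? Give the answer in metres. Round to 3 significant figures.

ΔR = 7.2 − 1.59 = 5.61 m²·K/W
L = ΔR × k = 5.61 × 0.0414 = 0.2323 m

0.232 m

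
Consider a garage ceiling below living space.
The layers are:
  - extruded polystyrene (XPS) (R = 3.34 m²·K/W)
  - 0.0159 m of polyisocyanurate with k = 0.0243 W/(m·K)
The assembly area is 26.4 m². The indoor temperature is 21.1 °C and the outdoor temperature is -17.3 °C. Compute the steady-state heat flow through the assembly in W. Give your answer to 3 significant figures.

0.0159/0.0243 = 0.6543
R_total = 3.34 + 0.6543 = 3.994 m²·K/W
Q = A·ΔT/R = 26.4 × (21.1 − (-17.3)) / 3.994 = 253.8 W

254 W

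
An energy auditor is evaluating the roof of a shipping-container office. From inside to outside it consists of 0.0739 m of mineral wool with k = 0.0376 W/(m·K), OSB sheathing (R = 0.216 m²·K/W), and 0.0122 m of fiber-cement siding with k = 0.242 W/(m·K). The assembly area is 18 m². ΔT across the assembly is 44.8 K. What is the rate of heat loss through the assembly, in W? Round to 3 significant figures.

361 W

0.0739/0.0376 = 1.965
0.0122/0.242 = 0.05041
R_total = 1.965 + 0.216 + 0.05041 = 2.232 m²·K/W
Q = A·ΔT/R = 18 × 44.8 / 2.232 = 361.3 W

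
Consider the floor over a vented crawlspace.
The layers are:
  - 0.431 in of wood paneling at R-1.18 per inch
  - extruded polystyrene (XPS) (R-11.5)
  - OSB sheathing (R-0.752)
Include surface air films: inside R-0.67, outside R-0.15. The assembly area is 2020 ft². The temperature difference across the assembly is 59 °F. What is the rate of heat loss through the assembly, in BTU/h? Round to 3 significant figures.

0.431 × 1.18 = 0.5086
R_total = 0.67 + 0.5086 + 11.5 + 0.752 + 0.15 = 13.58 ft²·°F·h/BTU
Q = A·ΔT/R = 2020 × 59 / 13.58 = 8776 BTU/h

8780 BTU/h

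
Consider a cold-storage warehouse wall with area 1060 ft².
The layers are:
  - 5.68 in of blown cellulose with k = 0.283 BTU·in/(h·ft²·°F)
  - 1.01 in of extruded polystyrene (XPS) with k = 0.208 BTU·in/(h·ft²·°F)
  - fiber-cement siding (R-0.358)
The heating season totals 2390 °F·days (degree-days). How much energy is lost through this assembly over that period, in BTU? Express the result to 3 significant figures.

5.68/0.283 = 20.07
1.01/0.208 = 4.856
R_total = 20.07 + 4.856 + 0.358 = 25.28 ft²·°F·h/BTU
E = A × HDD × 24 / R = 1060 × 2390 × 24 / 25.28 = 2405000 BTU

2400000 BTU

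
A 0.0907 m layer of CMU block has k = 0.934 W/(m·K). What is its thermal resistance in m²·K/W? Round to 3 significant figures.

R = L/k = 0.0907/0.934 = 0.09711 m²·K/W

0.0971 m²·K/W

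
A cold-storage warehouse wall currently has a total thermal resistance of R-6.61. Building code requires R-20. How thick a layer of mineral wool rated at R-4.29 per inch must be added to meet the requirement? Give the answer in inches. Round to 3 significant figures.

3.12 in

ΔR = 20 − 6.61 = 13.39 ft²·°F·h/BTU
L = ΔR / (R/in) = 13.39/4.29 = 3.121 in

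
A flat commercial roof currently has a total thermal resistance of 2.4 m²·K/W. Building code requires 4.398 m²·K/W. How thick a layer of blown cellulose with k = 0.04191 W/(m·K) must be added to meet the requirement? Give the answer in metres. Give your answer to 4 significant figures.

0.08374 m

ΔR = 4.398 − 2.4 = 1.998 m²·K/W
L = ΔR × k = 1.998 × 0.04191 = 0.083736 m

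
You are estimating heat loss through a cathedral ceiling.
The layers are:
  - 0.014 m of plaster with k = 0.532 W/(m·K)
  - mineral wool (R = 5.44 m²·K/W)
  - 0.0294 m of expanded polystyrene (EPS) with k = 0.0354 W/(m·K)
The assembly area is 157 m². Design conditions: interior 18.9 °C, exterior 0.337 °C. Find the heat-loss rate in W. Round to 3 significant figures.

463 W

0.014/0.532 = 0.02632
0.0294/0.0354 = 0.8305
R_total = 0.02632 + 5.44 + 0.8305 = 6.297 m²·K/W
Q = A·ΔT/R = 157 × (18.9 − 0.337) / 6.297 = 462.8 W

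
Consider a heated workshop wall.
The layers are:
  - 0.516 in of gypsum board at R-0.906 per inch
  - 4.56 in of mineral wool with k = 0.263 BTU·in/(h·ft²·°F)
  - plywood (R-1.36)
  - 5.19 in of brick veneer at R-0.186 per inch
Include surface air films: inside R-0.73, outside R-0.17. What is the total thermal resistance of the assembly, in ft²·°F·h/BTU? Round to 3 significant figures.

0.516 × 0.906 = 0.4675
4.56/0.263 = 17.34
5.19 × 0.186 = 0.9653
R_total = 0.73 + 0.4675 + 17.34 + 1.36 + 0.9653 + 0.17 = 21.03 ft²·°F·h/BTU

21.0 ft²·°F·h/BTU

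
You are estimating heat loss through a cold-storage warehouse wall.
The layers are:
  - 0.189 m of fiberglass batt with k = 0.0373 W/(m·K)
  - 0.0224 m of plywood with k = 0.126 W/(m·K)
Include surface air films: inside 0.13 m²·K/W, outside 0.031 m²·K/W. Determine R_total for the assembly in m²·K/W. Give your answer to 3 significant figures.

5.41 m²·K/W

0.189/0.0373 = 5.067
0.0224/0.126 = 0.1778
R_total = 0.13 + 5.067 + 0.1778 + 0.031 = 5.406 m²·K/W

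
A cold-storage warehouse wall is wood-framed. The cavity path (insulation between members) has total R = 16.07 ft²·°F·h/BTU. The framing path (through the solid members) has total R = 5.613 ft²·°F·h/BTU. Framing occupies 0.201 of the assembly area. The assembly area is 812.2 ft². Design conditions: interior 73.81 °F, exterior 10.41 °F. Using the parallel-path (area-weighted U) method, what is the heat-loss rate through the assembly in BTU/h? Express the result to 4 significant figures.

U_eff = 0.799/16.07 + 0.201/5.613 = 0.04972 + 0.03581 = 0.08553
R_eff = 1/U_eff = 11.692 ft²·°F·h/BTU
Q = 812.2 × (73.81 − 10.41) / 11.692 = 4404.2 BTU/h

4404 BTU/h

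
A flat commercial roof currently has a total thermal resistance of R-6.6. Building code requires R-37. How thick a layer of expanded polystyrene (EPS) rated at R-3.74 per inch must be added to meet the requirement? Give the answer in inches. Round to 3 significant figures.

8.13 in

ΔR = 37 − 6.6 = 30.4 ft²·°F·h/BTU
L = ΔR / (R/in) = 30.4/3.74 = 8.128 in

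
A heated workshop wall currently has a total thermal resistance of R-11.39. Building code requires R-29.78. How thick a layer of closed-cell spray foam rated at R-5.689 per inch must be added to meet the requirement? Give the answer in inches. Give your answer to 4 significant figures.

3.233 in

ΔR = 29.78 − 11.39 = 18.39 ft²·°F·h/BTU
L = ΔR / (R/in) = 18.39/5.689 = 3.2326 in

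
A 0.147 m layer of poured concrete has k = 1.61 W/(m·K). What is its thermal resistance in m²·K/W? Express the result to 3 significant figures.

0.0913 m²·K/W

R = L/k = 0.147/1.61 = 0.0913 m²·K/W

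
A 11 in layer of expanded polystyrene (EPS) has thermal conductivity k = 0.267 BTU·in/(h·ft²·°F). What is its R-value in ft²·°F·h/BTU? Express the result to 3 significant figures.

R = L/k = 11/0.267 = 41.2 ft²·°F·h/BTU

41.2 ft²·°F·h/BTU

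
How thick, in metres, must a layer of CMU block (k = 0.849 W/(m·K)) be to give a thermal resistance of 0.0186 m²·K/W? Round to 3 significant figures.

0.0158 m

L = R·k = 0.0186 × 0.849 = 0.01579 m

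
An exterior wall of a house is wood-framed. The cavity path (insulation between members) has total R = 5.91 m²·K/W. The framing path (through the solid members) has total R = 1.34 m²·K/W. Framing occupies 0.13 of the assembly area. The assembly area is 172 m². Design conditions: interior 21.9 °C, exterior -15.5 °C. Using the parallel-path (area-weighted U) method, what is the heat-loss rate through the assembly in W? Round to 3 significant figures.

1570 W

U_eff = 0.87/5.91 + 0.13/1.34 = 0.1472 + 0.09701 = 0.2442
R_eff = 1/U_eff = 4.095 m²·K/W
Q = 172 × (21.9 − (-15.5)) / 4.095 = 1571 W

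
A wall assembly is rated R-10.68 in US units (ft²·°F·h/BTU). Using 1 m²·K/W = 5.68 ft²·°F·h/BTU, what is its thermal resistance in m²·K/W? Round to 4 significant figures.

1.880 m²·K/W

R_SI = 10.68/5.68 = 1.8803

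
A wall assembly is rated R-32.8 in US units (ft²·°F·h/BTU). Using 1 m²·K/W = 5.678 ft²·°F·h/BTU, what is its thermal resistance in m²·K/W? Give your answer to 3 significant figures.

5.78 m²·K/W

R_SI = 32.8/5.678 = 5.777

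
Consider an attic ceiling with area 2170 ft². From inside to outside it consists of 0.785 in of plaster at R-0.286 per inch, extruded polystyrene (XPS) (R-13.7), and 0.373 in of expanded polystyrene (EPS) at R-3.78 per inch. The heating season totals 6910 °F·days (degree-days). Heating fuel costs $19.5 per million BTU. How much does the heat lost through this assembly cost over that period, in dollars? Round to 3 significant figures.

458 dollars

0.785 × 0.286 = 0.2245
0.373 × 3.78 = 1.41
R_total = 0.2245 + 13.7 + 1.41 = 15.33 ft²·°F·h/BTU
E = A × HDD × 24 / R = 2170 × 6910 × 24 / 15.33 = 23470000 BTU
Cost = 23470000/10⁶ × 19.5 = $457.6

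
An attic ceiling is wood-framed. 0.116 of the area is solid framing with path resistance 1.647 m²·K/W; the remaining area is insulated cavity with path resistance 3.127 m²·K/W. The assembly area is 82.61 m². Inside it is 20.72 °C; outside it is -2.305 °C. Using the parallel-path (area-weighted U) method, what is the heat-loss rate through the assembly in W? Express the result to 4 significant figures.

U_eff = 0.884/3.127 + 0.116/1.647 = 0.2827 + 0.070431 = 0.35313
R_eff = 1/U_eff = 2.8318 m²·K/W
Q = 82.61 × (20.72 − (-2.305)) / 2.8318 = 671.69 W

671.7 W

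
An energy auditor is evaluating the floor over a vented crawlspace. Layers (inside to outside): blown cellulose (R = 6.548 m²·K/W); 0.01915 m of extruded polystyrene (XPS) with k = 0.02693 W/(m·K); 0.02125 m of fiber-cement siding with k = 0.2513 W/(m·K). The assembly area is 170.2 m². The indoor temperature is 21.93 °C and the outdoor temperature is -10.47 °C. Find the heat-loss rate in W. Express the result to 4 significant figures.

0.01915/0.02693 = 0.7111
0.02125/0.2513 = 0.08456
R_total = 6.548 + 0.7111 + 0.08456 = 7.3437 m²·K/W
Q = A·ΔT/R = 170.2 × (21.93 − (-10.47)) / 7.3437 = 750.92 W

750.9 W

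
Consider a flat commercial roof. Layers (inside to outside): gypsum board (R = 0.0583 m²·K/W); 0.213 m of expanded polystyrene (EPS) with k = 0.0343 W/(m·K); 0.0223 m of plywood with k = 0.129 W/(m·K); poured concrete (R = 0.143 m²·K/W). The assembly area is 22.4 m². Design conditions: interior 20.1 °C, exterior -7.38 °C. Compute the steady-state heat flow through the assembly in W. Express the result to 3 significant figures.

93.5 W

0.213/0.0343 = 6.21
0.0223/0.129 = 0.1729
R_total = 0.0583 + 6.21 + 0.1729 + 0.143 = 6.584 m²·K/W
Q = A·ΔT/R = 22.4 × (20.1 − (-7.38)) / 6.584 = 93.49 W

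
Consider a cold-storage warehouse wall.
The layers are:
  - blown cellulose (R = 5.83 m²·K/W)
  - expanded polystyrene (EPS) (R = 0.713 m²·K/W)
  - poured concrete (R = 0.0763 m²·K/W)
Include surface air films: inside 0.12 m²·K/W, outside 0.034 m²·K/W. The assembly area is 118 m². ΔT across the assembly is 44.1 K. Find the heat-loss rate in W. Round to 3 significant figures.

R_total = 0.12 + 5.83 + 0.713 + 0.0763 + 0.034 = 6.773 m²·K/W
Q = A·ΔT/R = 118 × 44.1 / 6.773 = 768.3 W

768 W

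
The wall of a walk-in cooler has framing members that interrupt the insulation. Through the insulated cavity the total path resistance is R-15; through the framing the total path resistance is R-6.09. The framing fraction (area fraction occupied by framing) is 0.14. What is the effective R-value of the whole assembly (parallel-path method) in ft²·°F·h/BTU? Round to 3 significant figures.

U_eff = 0.86/15 + 0.14/6.09 = 0.05733 + 0.02299 = 0.08032
R_eff = 1/U_eff = 12.45 ft²·°F·h/BTU

12.4 ft²·°F·h/BTU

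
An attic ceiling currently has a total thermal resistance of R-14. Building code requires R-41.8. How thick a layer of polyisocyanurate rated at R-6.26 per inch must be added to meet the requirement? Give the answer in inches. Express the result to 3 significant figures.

ΔR = 41.8 − 14 = 27.8 ft²·°F·h/BTU
L = ΔR / (R/in) = 27.8/6.26 = 4.441 in

4.44 in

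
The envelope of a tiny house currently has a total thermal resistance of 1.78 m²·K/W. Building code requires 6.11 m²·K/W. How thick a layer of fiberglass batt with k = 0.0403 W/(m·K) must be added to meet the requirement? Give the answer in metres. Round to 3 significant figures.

ΔR = 6.11 − 1.78 = 4.33 m²·K/W
L = ΔR × k = 4.33 × 0.0403 = 0.1745 m

0.174 m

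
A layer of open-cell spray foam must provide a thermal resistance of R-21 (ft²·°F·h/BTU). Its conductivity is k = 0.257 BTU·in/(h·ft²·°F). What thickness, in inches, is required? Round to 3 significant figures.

5.40 in

L = R × k = 21 × 0.257 = 5.397 in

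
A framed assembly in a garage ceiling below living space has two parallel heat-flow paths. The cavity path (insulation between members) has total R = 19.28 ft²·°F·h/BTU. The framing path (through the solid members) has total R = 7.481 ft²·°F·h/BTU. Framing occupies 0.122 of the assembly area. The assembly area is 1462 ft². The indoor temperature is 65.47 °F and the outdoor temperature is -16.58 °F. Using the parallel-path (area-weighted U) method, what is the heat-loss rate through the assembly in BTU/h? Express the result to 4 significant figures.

U_eff = 0.878/19.28 + 0.122/7.481 = 0.045539 + 0.016308 = 0.061847
R_eff = 1/U_eff = 16.169 ft²·°F·h/BTU
Q = 1462 × (65.47 − (-16.58)) / 16.169 = 7419 BTU/h

7419 BTU/h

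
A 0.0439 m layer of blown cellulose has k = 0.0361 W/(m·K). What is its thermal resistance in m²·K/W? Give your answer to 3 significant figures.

1.22 m²·K/W

R = L/k = 0.0439/0.0361 = 1.216 m²·K/W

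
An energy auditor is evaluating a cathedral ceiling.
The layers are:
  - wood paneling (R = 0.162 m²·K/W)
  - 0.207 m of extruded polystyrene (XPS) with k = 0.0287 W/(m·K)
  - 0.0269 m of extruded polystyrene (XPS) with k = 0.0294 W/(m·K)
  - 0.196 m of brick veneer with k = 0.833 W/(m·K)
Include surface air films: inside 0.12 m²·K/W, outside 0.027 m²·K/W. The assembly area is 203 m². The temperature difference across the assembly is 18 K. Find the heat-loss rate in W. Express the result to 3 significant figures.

421 W

0.207/0.0287 = 7.213
0.0269/0.0294 = 0.915
0.196/0.833 = 0.2353
R_total = 0.12 + 0.162 + 7.213 + 0.915 + 0.2353 + 0.027 = 8.672 m²·K/W
Q = A·ΔT/R = 203 × 18 / 8.672 = 421.4 W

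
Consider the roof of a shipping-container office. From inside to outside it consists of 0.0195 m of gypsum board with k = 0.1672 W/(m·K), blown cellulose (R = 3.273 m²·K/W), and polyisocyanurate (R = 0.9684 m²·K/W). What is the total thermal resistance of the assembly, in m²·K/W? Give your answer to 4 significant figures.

0.0195/0.1672 = 0.11663
R_total = 0.11663 + 3.273 + 0.9684 = 4.358 m²·K/W

4.358 m²·K/W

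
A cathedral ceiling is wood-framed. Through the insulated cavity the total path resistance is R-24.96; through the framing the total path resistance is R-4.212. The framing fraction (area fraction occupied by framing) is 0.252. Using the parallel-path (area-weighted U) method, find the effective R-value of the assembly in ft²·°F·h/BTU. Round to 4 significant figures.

11.14 ft²·°F·h/BTU

U_eff = 0.748/24.96 + 0.252/4.212 = 0.029968 + 0.059829 = 0.089797
R_eff = 1/U_eff = 11.136 ft²·°F·h/BTU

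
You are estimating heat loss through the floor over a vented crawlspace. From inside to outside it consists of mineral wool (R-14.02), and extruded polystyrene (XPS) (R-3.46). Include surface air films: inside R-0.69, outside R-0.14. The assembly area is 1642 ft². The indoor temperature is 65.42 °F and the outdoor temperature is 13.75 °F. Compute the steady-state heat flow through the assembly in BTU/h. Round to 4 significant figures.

R_total = 0.69 + 14.02 + 3.46 + 0.14 = 18.31 ft²·°F·h/BTU
Q = A·ΔT/R = 1642 × (65.42 − 13.75) / 18.31 = 4633.7 BTU/h

4634 BTU/h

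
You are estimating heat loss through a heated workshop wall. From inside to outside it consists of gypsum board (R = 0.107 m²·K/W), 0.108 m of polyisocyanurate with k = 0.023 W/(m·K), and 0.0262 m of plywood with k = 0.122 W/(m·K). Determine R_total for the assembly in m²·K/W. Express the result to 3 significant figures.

0.108/0.023 = 4.696
0.0262/0.122 = 0.2148
R_total = 0.107 + 4.696 + 0.2148 = 5.017 m²·K/W

5.02 m²·K/W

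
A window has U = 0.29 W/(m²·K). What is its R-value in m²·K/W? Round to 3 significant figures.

R = 1/U = 1/0.29 = 3.448

3.45 m²·K/W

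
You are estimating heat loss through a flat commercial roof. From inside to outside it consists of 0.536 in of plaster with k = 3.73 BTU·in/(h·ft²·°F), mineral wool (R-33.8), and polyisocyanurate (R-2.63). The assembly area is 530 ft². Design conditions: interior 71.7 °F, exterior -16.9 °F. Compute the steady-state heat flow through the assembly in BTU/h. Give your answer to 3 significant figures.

0.536/3.73 = 0.1437
R_total = 0.1437 + 33.8 + 2.63 = 36.57 ft²·°F·h/BTU
Q = A·ΔT/R = 530 × (71.7 − (-16.9)) / 36.57 = 1284 BTU/h

1280 BTU/h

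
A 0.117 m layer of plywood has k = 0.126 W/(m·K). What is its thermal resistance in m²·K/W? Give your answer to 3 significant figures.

R = L/k = 0.117/0.126 = 0.9286 m²·K/W

0.929 m²·K/W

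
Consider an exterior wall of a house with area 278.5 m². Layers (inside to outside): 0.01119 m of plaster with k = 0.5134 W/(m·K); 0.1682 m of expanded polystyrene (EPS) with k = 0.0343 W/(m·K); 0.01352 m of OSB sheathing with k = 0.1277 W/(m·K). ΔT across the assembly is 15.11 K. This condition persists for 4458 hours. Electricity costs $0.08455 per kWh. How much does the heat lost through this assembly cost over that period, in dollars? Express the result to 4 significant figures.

315.2 dollars

0.01119/0.5134 = 0.021796
0.1682/0.0343 = 4.9038
0.01352/0.1277 = 0.10587
R_total = 0.021796 + 4.9038 + 0.10587 = 5.0315 m²·K/W
Q = 278.5 × 15.11 / 5.0315 = 836.36 W
E = 836.36 W × 4458 h / 1000 = 3728.5 kWh
Cost = 3728.5 × 0.08455 = $315.25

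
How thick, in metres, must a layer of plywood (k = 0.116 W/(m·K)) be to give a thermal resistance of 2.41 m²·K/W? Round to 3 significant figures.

L = R·k = 2.41 × 0.116 = 0.2796 m

0.280 m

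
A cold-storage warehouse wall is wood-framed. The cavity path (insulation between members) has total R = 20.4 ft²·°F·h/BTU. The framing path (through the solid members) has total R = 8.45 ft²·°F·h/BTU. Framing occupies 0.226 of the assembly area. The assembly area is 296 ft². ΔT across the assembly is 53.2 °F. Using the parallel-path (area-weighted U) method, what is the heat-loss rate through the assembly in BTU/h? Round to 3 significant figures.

U_eff = 0.774/20.4 + 0.226/8.45 = 0.03794 + 0.02675 = 0.06469
R_eff = 1/U_eff = 15.46 ft²·°F·h/BTU
Q = 296 × 53.2 / 15.46 = 1019 BTU/h

1020 BTU/h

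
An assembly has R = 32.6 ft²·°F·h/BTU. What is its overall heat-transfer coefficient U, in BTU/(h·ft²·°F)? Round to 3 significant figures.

0.0307 BTU/(h·ft²·°F)

U = 1/R = 1/32.6 = 0.03067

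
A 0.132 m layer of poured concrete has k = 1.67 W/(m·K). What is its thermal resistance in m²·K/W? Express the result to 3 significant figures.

0.0790 m²·K/W

R = L/k = 0.132/1.67 = 0.07904 m²·K/W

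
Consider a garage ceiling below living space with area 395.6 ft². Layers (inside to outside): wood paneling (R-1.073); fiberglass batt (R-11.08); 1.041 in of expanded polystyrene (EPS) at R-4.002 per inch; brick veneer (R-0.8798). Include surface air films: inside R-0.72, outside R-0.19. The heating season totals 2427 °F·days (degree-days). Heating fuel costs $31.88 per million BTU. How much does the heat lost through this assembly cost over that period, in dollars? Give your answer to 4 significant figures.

40.57 dollars

1.041 × 4.002 = 4.1661
R_total = 0.72 + 1.073 + 11.08 + 4.1661 + 0.8798 + 0.19 = 18.109 ft²·°F·h/BTU
E = A × HDD × 24 / R = 395.6 × 2427 × 24 / 18.109 = 1272500 BTU
Cost = 1272500/10⁶ × 31.88 = $40.566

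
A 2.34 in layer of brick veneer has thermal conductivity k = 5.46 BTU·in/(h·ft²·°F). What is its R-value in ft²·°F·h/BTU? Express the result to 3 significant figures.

R = L/k = 2.34/5.46 = 0.4286 ft²·°F·h/BTU

0.429 ft²·°F·h/BTU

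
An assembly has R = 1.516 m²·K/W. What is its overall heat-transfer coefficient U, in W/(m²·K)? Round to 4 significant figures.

0.6596 W/(m²·K)

U = 1/R = 1/1.516 = 0.65963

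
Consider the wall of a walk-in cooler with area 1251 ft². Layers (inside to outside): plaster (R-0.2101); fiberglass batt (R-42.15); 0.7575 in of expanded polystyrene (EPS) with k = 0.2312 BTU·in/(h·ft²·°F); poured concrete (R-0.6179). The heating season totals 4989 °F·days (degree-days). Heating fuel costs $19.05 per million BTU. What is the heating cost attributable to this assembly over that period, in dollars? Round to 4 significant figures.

0.7575/0.2312 = 3.2764
R_total = 0.2101 + 42.15 + 3.2764 + 0.6179 = 46.254 ft²·°F·h/BTU
E = A × HDD × 24 / R = 1251 × 4989 × 24 / 46.254 = 3238400 BTU
Cost = 3238400/10⁶ × 19.05 = $61.691

61.69 dollars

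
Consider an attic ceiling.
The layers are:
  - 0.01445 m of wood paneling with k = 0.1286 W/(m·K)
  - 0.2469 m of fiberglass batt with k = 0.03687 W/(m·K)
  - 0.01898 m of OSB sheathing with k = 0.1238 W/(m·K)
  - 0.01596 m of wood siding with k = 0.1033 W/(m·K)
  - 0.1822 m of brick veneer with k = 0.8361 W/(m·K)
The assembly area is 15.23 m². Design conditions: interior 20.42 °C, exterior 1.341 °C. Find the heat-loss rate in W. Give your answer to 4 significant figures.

39.62 W

0.01445/0.1286 = 0.11236
0.2469/0.03687 = 6.6965
0.01898/0.1238 = 0.15331
0.01596/0.1033 = 0.1545
0.1822/0.8361 = 0.21792
R_total = 0.11236 + 6.6965 + 0.15331 + 0.1545 + 0.21792 = 7.3346 m²·K/W
Q = A·ΔT/R = 15.23 × (20.42 − 1.341) / 7.3346 = 39.617 W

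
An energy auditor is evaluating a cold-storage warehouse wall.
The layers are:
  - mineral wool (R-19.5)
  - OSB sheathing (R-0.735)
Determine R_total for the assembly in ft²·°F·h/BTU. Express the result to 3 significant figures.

20.2 ft²·°F·h/BTU

R_total = 19.5 + 0.735 = 20.23 ft²·°F·h/BTU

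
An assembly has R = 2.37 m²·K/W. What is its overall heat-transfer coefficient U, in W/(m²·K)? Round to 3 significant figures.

U = 1/R = 1/2.37 = 0.4219

0.422 W/(m²·K)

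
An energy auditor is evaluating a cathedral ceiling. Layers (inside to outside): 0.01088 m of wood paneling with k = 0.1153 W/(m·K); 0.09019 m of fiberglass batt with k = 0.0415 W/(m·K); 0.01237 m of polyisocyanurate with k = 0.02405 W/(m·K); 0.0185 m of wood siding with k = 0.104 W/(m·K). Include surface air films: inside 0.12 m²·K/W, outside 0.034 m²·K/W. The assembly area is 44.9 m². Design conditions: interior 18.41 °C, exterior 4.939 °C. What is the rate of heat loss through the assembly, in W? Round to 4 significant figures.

194.2 W

0.01088/0.1153 = 0.094363
0.09019/0.0415 = 2.1733
0.01237/0.02405 = 0.51435
0.0185/0.104 = 0.17788
R_total = 0.12 + 0.094363 + 2.1733 + 0.51435 + 0.17788 + 0.034 = 3.1138 m²·K/W
Q = A·ΔT/R = 44.9 × (18.41 − 4.939) / 3.1138 = 194.24 W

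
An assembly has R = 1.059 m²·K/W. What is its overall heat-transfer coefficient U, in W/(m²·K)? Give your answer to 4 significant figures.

U = 1/R = 1/1.059 = 0.94429

0.9443 W/(m²·K)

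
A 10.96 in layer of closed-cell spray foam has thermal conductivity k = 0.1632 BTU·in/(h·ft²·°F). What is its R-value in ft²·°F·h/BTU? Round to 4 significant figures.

R = L/k = 10.96/0.1632 = 67.157 ft²·°F·h/BTU

67.16 ft²·°F·h/BTU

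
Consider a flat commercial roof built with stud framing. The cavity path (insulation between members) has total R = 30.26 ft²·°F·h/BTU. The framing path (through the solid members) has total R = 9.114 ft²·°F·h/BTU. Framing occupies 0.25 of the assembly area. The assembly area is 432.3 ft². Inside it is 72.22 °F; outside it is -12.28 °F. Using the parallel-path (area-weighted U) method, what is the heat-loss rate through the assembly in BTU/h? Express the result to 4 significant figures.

U_eff = 0.75/30.26 + 0.25/9.114 = 0.024785 + 0.02743 = 0.052216
R_eff = 1/U_eff = 19.151 ft²·°F·h/BTU
Q = 432.3 × (72.22 − (-12.28)) / 19.151 = 1907.4 BTU/h

1907 BTU/h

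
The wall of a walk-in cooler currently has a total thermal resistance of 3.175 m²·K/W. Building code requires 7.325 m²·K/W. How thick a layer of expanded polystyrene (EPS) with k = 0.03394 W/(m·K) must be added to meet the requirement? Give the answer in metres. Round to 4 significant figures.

0.1409 m

ΔR = 7.325 − 3.175 = 4.15 m²·K/W
L = ΔR × k = 4.15 × 0.03394 = 0.14085 m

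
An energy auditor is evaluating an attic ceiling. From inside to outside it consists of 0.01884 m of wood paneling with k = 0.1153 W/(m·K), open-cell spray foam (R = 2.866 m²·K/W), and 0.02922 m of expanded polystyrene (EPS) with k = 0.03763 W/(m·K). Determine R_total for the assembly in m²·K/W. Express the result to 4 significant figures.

0.01884/0.1153 = 0.1634
0.02922/0.03763 = 0.77651
R_total = 0.1634 + 2.866 + 0.77651 = 3.8059 m²·K/W

3.806 m²·K/W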